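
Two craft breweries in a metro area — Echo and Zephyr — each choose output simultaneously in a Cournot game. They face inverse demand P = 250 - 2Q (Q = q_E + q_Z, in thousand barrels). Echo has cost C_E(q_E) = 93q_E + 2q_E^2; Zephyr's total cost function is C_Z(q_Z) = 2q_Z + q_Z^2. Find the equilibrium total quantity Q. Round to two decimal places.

48.09

Echo's profit: π_E = (250 - 2Q)q_E - (93q_E + 2q_E²). Setting ∂π_E/∂q_E = 0: 157 - 8q_E - 2(q_Z) = 0.
Zephyr's first-order condition: 248 - 6q_Z - 2(q_E) = 0.
So q_E = (157 - 2q_Z)/8 and q_Z = (248 - 2q_E)/6.
Substituting one into the other gives q_E = 223/22 and q_Z = 835/22.
Total output Q = 223/22 + 835/22 = 529/11.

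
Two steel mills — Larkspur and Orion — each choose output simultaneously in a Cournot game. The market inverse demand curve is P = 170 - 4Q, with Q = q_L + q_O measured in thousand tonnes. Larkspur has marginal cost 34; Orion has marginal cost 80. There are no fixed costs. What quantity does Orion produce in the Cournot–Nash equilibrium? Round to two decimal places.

3.67

Larkspur's profit: π_L = (170 - 4Q)q_L - (34q_L). Setting ∂π_L/∂q_L = 0: 136 - 8q_L - 4(q_O) = 0.
Orion's profit: π_O = (170 - 4Q)q_O - (80q_O). Setting ∂π_O/∂q_O = 0: 90 - 8q_O - 4(q_L) = 0.
So q_L = (136 - 4q_O)/8 and q_O = (90 - 4q_L)/8.
Solving the pair: q_L = 91/6, q_O = 11/3.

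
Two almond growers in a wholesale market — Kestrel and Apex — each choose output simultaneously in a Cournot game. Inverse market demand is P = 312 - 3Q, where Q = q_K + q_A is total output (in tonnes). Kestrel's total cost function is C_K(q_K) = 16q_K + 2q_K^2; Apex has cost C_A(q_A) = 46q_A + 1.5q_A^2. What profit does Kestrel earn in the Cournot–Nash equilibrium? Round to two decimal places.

2653.53

Kestrel's profit: π_K = (312 - 3Q)q_K - (16q_K + 2q_K²). Setting ∂π_K/∂q_K = 0: 296 - 10q_K - 3(q_A) = 0.
Apex's first-order condition: 266 - 9q_A - 3(q_K) = 0.
Rearranging gives the reaction functions q_K = (296 - 3q_A)/10 and q_A = (266 - 3q_K)/9.
Substituting one into the other gives q_K = 622/27 and q_A = 1772/81.
Price P = 312 - 3·44.9136 = 177.2593.
Kestrel's profit: 177.2593·(622/27) - 16·(622/27) - 2(622/27)² = 2653.5254.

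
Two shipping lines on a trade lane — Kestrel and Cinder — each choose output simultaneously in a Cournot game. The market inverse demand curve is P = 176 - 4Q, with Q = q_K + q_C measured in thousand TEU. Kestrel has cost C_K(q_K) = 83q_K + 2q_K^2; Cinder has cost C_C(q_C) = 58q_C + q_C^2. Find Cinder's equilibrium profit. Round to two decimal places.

Kestrel's profit: π_K = (176 - 4Q)q_K - (83q_K + 2q_K²). Setting ∂π_K/∂q_K = 0: 93 - 12q_K - 4(q_C) = 0.
Cinder's profit: π_C = (176 - 4Q)q_C - (58q_C + q_C²). Setting ∂π_C/∂q_C = 0: 118 - 10q_C - 4(q_K) = 0.
So q_K = (93 - 4q_C)/12 and q_C = (118 - 4q_K)/10.
Substituting one into the other gives q_K = 229/52 and q_C = 261/26.
Price P = 176 - 4·(751/52) = 1537/13.
Cinder's profit: (1537/13)·(261/26) - 58·(261/26) - (261/26)² = 503.8536.

503.85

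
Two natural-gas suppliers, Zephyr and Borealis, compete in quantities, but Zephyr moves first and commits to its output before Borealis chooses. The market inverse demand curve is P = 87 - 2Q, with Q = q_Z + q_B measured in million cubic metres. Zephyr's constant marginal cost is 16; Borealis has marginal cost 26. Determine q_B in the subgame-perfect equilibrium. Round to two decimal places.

5.13

Solve by backward induction. Given q_Z, the follower Borealis maximises π_B = (87 - 2q_Z - 2q_B)q_B - 26q_B.
∂π_B/∂q_B = 61 - 2q_Z - 4q_B = 0 gives the reaction function q_B = (61 - 2q_Z)/4.
Zephyr substitutes q_B(q_Z) into its own profit: π_Z = q_Z(87 - 2q_Z - (61 - 2q_Z)/2) - 16q_Z = (113/2 - q_Z)q_Z - 16q_Z.
The leader's first-order condition 81/2 - 2q_Z = 0 yields q_Z = 81/4.
Then q_B = (61 - 2·(81/4))/4 = 41/8.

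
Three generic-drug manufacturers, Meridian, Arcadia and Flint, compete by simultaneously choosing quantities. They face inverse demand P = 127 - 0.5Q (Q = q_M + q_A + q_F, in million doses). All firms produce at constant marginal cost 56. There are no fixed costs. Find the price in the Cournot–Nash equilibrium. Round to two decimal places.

Each firm earns π_i = (127 - 0.5Q)q_i - 56q_i.
First-order condition (treating rivals' output as given): 71 - q_i - (1/2)·Σ_{j≠i} q_j = 0.
With identical firms every q_j equals q_i, so Σ_{j≠i} q_j = 2q_i and 71 = 2q_i, giving q_i = 71/2.
Total output Q = 213/2, so price P = 127 - (1/2)·(213/2) = 295/4.

73.75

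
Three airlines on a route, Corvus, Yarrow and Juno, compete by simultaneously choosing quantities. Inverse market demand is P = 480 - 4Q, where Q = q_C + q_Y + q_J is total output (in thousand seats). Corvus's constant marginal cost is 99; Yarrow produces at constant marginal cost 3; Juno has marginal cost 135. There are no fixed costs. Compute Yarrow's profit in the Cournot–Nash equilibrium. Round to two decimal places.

Corvus's profit: π_C = (480 - 4Q)q_C - (99q_C). Setting ∂π_C/∂q_C = 0: 381 - 8q_C - 4(q_Y + q_J) = 0.
Yarrow's profit: π_Y = (480 - 4Q)q_Y - (3q_Y). Setting ∂π_Y/∂q_Y = 0: 477 - 8q_Y - 4(q_C + q_J) = 0.
Juno's first-order condition: 345 - 8q_J - 4(q_C + q_Y) = 0.
Summing all 3 equations gives 1203 − 16Q = 0, hence Q = 1203/16.
Back-substituting: q_C = (381 − 1203/4)/4 = 321/16, q_Y = (477 − 1203/4)/4 = 705/16, q_J = (345 − 1203/4)/4 = 177/16.
Price P = 480 - 4·(1203/16) = 717/4.
Yarrow's profit: (717/4 - 3)·(705/16) = 7766.0156.

7766.02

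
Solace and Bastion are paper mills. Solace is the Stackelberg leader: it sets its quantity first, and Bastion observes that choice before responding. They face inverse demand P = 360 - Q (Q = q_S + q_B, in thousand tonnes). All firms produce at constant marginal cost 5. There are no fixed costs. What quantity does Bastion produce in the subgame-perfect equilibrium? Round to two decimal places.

88.75

The follower Bastion best-responds to any q_S: π_B = (360 - Q)q_B - 5q_B.
∂π_B/∂q_B = 355 - q_S - 2q_B = 0 gives the reaction function q_B = (355 - q_S)/2.
The leader anticipates this reaction. Substituting into P = 360 - Q gives P = 365/2 - (1/2)q_S, so π_S = (365/2 - (1/2)q_S)q_S - 5q_S.
Maximising: ∂π_S/∂q_S = 355/2 - q_S = 0, giving q_S = 355/2.
Then q_B = (355 - 355/2)/2 = 355/4.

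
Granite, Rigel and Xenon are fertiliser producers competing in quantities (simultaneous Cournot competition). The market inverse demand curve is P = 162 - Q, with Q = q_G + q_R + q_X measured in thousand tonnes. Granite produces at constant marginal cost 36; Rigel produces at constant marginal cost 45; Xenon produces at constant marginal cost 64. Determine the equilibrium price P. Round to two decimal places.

Granite's profit: π_G = (162 - Q)q_G - (36q_G). Setting ∂π_G/∂q_G = 0: 126 - 2q_G - (q_R + q_X) = 0.
Rigel's profit: π_R = (162 - Q)q_R - (45q_R). Setting ∂π_R/∂q_R = 0: 117 - 2q_R - (q_G + q_X) = 0.
Xenon's profit: π_X = (162 - Q)q_X - (64q_X). Setting ∂π_X/∂q_X = 0: 98 - 2q_X - (q_G + q_R) = 0.
Summing all 3 equations gives 341 − 4Q = 0, hence Q = 341/4.
Back-substituting: q_G = (126 − 341/4) = 163/4, q_R = (117 − 341/4) = 127/4, q_X = (98 − 341/4) = 51/4.
Total output Q = 341/4, so price P = 162 - 341/4 = 307/4.

76.75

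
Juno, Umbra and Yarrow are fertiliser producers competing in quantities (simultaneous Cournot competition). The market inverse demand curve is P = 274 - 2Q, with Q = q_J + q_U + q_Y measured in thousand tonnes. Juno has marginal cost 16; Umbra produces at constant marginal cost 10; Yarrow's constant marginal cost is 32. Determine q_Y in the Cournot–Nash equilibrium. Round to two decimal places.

Juno's profit: π_J = (274 - 2Q)q_J - (16q_J). Setting ∂π_J/∂q_J = 0: 258 - 4q_J - 2(q_U + q_Y) = 0.
Umbra's profit: π_U = (274 - 2Q)q_U - (10q_U). Setting ∂π_U/∂q_U = 0: 264 - 4q_U - 2(q_J + q_Y) = 0.
Yarrow's first-order condition: 242 - 4q_Y - 2(q_J + q_U) = 0.
Adding the 3 first-order conditions: 764 − 8Q = 0, so Q = 191/2.
Back-substituting: q_J = (258 − 191)/2 = 67/2, q_U = (264 − 191)/2 = 73/2, q_Y = (242 − 191)/2 = 51/2.

25.50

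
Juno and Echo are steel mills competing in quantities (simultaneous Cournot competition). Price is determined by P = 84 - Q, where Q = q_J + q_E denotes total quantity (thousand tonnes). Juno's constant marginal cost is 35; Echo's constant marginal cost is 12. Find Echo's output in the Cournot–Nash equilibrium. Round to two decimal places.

31.67

Juno's profit: π_J = (84 - Q)q_J - (35q_J). Setting ∂π_J/∂q_J = 0: 49 - 2q_J - (q_E) = 0.
Echo's profit: π_E = (84 - Q)q_E - (12q_E). Setting ∂π_E/∂q_E = 0: 72 - 2q_E - (q_J) = 0.
Rearranging gives the reaction functions q_J = (49 - q_E)/2 and q_E = (72 - q_J)/2.
Substituting one into the other gives q_J = 26/3 and q_E = 95/3.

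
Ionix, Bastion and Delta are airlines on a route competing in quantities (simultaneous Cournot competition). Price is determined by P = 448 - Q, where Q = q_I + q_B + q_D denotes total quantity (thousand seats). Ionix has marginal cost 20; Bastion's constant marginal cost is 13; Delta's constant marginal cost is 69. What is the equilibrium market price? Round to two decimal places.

Ionix's profit: π_I = (448 - Q)q_I - (20q_I). Setting ∂π_I/∂q_I = 0: 428 - 2q_I - (q_B + q_D) = 0.
Bastion's first-order condition: 435 - 2q_B - (q_I + q_D) = 0.
Delta's profit: π_D = (448 - Q)q_D - (69q_D). Setting ∂π_D/∂q_D = 0: 379 - 2q_D - (q_I + q_B) = 0.
Adding the 3 first-order conditions: 1242 − 4Q = 0, so Q = 621/2.
Back-substituting: q_I = (428 − 621/2) = 235/2, q_B = (435 − 621/2) = 249/2, q_D = (379 − 621/2) = 137/2.
Total output Q = 621/2, so price P = 448 - 621/2 = 275/2.

137.50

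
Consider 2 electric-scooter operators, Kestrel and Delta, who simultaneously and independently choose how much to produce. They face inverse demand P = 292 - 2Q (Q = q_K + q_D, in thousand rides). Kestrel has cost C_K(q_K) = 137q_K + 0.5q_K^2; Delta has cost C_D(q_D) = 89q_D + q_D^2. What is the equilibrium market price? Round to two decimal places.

Kestrel's profit: π_K = (292 - 2Q)q_K - (137q_K + (1/2)q_K²). Setting ∂π_K/∂q_K = 0: 155 - 5q_K - 2(q_D) = 0.
Delta's profit: π_D = (292 - 2Q)q_D - (89q_D + q_D²). Setting ∂π_D/∂q_D = 0: 203 - 6q_D - 2(q_K) = 0.
So q_K = (155 - 2q_D)/5 and q_D = (203 - 2q_K)/6.
Solving the pair: q_K = 262/13, q_D = 705/26.
Total output Q = 1229/26, so price P = 292 - 2·(1229/26) = 197.4615.

197.46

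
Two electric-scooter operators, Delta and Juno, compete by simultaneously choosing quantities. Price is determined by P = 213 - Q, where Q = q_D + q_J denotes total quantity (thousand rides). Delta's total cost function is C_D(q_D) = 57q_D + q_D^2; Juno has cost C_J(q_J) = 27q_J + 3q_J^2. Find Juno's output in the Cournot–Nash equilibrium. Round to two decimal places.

18.97

Delta's profit: π_D = (213 - Q)q_D - (57q_D + q_D²). Setting ∂π_D/∂q_D = 0: 156 - 4q_D - (q_J) = 0.
Juno's profit: π_J = (213 - Q)q_J - (27q_J + 3q_J²). Setting ∂π_J/∂q_J = 0: 186 - 8q_J - (q_D) = 0.
Rearranging gives the reaction functions q_D = (156 - q_J)/4 and q_J = (186 - q_D)/8.
Substituting one into the other gives q_D = 1062/31 and q_J = 588/31.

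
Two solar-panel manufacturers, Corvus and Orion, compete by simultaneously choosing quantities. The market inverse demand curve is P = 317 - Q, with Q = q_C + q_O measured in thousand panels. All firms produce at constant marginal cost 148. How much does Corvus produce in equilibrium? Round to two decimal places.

56.33

Each firm earns π_i = (317 - Q)q_i - 148q_i.
Setting ∂π_i/∂q_i = 0 with rivals' quantities fixed: 169 - 2q_i - q_j = 0.
With identical firms every q_j equals q_i, so q_j = q_i and 169 = 3q_i, giving q_i = 169/3.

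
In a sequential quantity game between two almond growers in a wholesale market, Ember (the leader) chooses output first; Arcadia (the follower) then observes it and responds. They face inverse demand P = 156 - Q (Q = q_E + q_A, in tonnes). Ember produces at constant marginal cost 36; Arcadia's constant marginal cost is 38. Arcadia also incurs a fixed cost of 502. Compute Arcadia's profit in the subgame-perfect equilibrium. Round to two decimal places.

310.25

Solve by backward induction. Given q_E, the follower Arcadia maximises π_A = (156 - q_E - q_A)q_A - 38q_A.
∂π_A/∂q_A = 118 - q_E - 2q_A = 0 gives the reaction function q_A = (118 - q_E)/2.
The leader anticipates this reaction. Substituting into P = 156 - Q gives P = 97 - (1/2)q_E, so π_E = (97 - (1/2)q_E)q_E - 36q_E.
Leader FOC: 61 - q_E = 0, so q_E = 61.
Then q_A = (118 - 61)/2 = 57/2.
Price P = 156 - 179/2 = 133/2.
Arcadia's profit: (133/2 - 38)·(57/2) - 502 = 1241/4.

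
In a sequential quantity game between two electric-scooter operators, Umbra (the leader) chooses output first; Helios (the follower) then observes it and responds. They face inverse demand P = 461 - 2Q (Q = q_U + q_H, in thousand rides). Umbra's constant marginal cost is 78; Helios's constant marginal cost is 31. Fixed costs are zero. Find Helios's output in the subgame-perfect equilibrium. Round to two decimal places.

65.50

The follower Helios best-responds to any q_U: π_H = (461 - 2Q)q_H - 31q_H.
Setting the follower's marginal profit to zero, 430 - 2q_U - 4q_H = 0, i.e. q_H = (430 - 2q_U)/4.
The leader anticipates this reaction. Substituting into P = 461 - 2Q gives P = 246 - q_U, so π_U = (246 - q_U)q_U - 78q_U.
Leader FOC: 168 - 2q_U = 0, so q_U = 84.
Then q_H = (430 - 2·84)/4 = 131/2.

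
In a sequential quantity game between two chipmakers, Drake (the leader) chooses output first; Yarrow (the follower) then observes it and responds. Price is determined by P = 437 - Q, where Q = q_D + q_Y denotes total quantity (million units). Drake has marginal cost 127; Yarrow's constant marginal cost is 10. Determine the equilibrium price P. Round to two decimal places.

The follower Yarrow best-responds to any q_D: π_Y = (437 - Q)q_Y - 10q_Y.
Setting the follower's marginal profit to zero, 427 - q_D - 2q_Y = 0, i.e. q_Y = (427 - q_D)/2.
The leader anticipates this reaction. Substituting into P = 437 - Q gives P = 447/2 - (1/2)q_D, so π_D = (447/2 - (1/2)q_D)q_D - 127q_D.
Leader FOC: 193/2 - q_D = 0, so q_D = 193/2.
Then q_Y = (427 - 193/2)/2 = 661/4.
Total output Q = 1047/4, so price P = 437 - 1047/4 = 701/4.

175.25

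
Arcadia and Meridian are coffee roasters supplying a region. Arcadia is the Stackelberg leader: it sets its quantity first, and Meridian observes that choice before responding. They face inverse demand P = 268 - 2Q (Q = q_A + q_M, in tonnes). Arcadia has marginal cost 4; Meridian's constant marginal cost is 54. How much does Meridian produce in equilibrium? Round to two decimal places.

The follower Meridian best-responds to any q_A: π_M = (268 - 2Q)q_M - 54q_M.
∂π_M/∂q_M = 214 - 2q_A - 4q_M = 0 gives the reaction function q_M = (214 - 2q_A)/4.
Arcadia substitutes q_M(q_A) into its own profit: π_A = q_A(268 - 2q_A - (214 - 2q_A)/2) - 4q_A = (161 - q_A)q_A - 4q_A.
Leader FOC: 157 - 2q_A = 0, so q_A = 157/2.
Then q_M = (214 - 2·(157/2))/4 = 57/4.

14.25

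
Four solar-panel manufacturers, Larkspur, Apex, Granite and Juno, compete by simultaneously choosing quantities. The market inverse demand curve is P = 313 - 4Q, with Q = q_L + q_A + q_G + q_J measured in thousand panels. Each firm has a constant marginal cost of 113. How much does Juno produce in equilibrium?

10

Each firm earns π_i = (313 - 4Q)q_i - 113q_i.
First-order condition (treating rivals' output as given): 200 - 8q_i - 4·Σ_{j≠i} q_j = 0.
With identical firms every q_j equals q_i, so Σ_{j≠i} q_j = 3q_i and 200 = 20q_i, giving q_i = 10.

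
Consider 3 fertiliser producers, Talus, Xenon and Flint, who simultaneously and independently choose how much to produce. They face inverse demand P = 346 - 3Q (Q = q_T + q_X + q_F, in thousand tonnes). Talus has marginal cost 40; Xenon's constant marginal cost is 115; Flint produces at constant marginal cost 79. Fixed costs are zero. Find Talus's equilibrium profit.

3675

Talus's profit: π_T = (346 - 3Q)q_T - (40q_T). Setting ∂π_T/∂q_T = 0: 306 - 6q_T - 3(q_X + q_F) = 0.
Xenon's first-order condition: 231 - 6q_X - 3(q_T + q_F) = 0.
Flint's profit: π_F = (346 - 3Q)q_F - (79q_F). Setting ∂π_F/∂q_F = 0: 267 - 6q_F - 3(q_T + q_X) = 0.
Summing all 3 equations gives 804 − 12Q = 0, hence Q = 67.
Back-substituting: q_T = (306 − 201)/3 = 35, q_X = (231 − 201)/3 = 10, q_F = (267 − 201)/3 = 22.
Price P = 346 - 3·67 = 145.
Talus's profit: (145 - 40)·35 = 3675.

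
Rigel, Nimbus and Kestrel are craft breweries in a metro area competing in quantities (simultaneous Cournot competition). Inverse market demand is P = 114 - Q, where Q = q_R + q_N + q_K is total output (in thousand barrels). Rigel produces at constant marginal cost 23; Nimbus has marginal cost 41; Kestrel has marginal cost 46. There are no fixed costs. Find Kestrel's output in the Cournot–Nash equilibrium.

10

Rigel's profit: π_R = (114 - Q)q_R - (23q_R). Setting ∂π_R/∂q_R = 0: 91 - 2q_R - (q_N + q_K) = 0.
Nimbus's first-order condition: 73 - 2q_N - (q_R + q_K) = 0.
Kestrel's profit: π_K = (114 - Q)q_K - (46q_K). Setting ∂π_K/∂q_K = 0: 68 - 2q_K - (q_R + q_N) = 0.
Adding the 3 conditions: 232 − 2Q − 2Q = 0, i.e. Q = 58.
Back-substituting: q_R = (91 − 58) = 33, q_N = (73 − 58) = 15, q_K = (68 − 58) = 10.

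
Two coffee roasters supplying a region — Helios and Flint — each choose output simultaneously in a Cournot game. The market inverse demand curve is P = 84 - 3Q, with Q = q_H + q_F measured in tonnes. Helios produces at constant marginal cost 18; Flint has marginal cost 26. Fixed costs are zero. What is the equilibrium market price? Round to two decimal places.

42.67

Helios's profit: π_H = (84 - 3Q)q_H - (18q_H). Setting ∂π_H/∂q_H = 0: 66 - 6q_H - 3(q_F) = 0.
Flint's profit: π_F = (84 - 3Q)q_F - (26q_F). Setting ∂π_F/∂q_F = 0: 58 - 6q_F - 3(q_H) = 0.
Rearranging gives the reaction functions q_H = (66 - 3q_F)/6 and q_F = (58 - 3q_H)/6.
Substituting one into the other gives q_H = 74/9 and q_F = 50/9.
Total output Q = 124/9, so price P = 84 - 3·(124/9) = 128/3.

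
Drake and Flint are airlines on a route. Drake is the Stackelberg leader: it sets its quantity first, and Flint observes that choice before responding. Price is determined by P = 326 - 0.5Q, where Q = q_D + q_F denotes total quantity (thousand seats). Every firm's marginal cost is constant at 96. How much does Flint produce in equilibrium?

115

The follower Flint best-responds to any q_D: π_F = (326 - 0.5Q)q_F - 96q_F.
Follower FOC: 230 - (1/2)q_D - q_F = 0, so q_F(q_D) = (230 - (1/2)q_D).
Drake substitutes q_F(q_D) into its own profit: π_D = q_D(326 - (1/2)q_D - (230 - (1/2)q_D)/2) - 96q_D = (211 - (1/4)q_D)q_D - 96q_D.
Maximising: ∂π_D/∂q_D = 115 - (1/2)q_D = 0, giving q_D = 230.
Then q_F = (230 - (1/2)·230) = 115.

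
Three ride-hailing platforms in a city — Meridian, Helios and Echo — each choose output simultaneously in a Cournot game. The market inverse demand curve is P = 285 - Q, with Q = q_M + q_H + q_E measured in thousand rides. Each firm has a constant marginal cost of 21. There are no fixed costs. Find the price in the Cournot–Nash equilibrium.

87

Each firm earns π_i = (285 - Q)q_i - 21q_i.
Setting ∂π_i/∂q_i = 0 with rivals' quantities fixed: 264 - 2q_i - Σ_{j≠i} q_j = 0.
By symmetry each firm produces the same amount; substituting Σ_{j≠i} q_j = 2q_i yields q_i = 264/4 = 66.
Total output Q = 198, so price P = 285 - 198 = 87.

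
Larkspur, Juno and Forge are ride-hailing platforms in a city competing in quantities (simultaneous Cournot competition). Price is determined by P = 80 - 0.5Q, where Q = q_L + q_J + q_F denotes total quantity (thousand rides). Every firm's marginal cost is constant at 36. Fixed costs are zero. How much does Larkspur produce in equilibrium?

Each firm earns π_i = (80 - 0.5Q)q_i - 36q_i.
First-order condition (treating rivals' output as given): 44 - q_i - (1/2)·Σ_{j≠i} q_j = 0.
With identical firms every q_j equals q_i, so Σ_{j≠i} q_j = 2q_i and 44 = 2q_i, giving q_i = 22.

22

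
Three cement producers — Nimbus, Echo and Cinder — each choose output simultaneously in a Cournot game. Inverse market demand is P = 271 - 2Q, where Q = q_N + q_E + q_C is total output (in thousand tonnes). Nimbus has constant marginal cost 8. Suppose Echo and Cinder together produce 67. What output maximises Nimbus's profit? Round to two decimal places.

32.25

With rivals' combined output fixed at 67, Nimbus's profit is π_N = (271 - 2·67 - 2q_N)q_N - (8q_N) = (137 - 2q_N)q_N - (8q_N).
∂π_N/∂q_N = 129 - 4q_N = 0, so q_N = 129/4.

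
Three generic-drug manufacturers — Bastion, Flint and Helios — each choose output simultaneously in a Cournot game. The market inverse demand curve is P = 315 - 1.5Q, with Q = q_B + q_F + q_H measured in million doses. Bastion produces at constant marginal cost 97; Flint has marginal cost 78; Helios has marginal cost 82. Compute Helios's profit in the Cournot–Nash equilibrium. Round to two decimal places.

2480.67

Bastion's profit: π_B = (315 - 1.5Q)q_B - (97q_B). Setting ∂π_B/∂q_B = 0: 218 - 3q_B - (3/2)(q_F + q_H) = 0.
Flint's profit: π_F = (315 - 1.5Q)q_F - (78q_F). Setting ∂π_F/∂q_F = 0: 237 - 3q_F - (3/2)(q_B + q_H) = 0.
Helios's profit: π_H = (315 - 1.5Q)q_H - (82q_H). Setting ∂π_H/∂q_H = 0: 233 - 3q_H - (3/2)(q_B + q_F) = 0.
Adding the 3 first-order conditions: 688 − 6Q = 0, so Q = 344/3.
Back-substituting: q_B = (218 − 172)/(3/2) = 92/3, q_F = (237 − 172)/(3/2) = 130/3, q_H = (233 − 172)/(3/2) = 122/3.
Price P = 315 - (3/2)·(344/3) = 143.
Helios's profit: (143 - 82)·(122/3) = 2480.6667.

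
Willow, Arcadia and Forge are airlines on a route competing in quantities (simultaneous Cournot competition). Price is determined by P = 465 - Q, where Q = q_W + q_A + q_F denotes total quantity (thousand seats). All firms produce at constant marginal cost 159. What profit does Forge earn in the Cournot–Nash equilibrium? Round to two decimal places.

5852.25

A representative firm's profit is π_i = q_i(465 - Q) - 159q_i.
Setting ∂π_i/∂q_i = 0 with rivals' quantities fixed: 306 - 2q_i - Σ_{j≠i} q_j = 0.
By symmetry each firm produces the same amount; substituting Σ_{j≠i} q_j = 2q_i yields q_i = 306/4 = 153/2.
Price P = 465 - 459/2 = 471/2.
Forge's profit: (471/2 - 159)·(153/2) = 5852.2500.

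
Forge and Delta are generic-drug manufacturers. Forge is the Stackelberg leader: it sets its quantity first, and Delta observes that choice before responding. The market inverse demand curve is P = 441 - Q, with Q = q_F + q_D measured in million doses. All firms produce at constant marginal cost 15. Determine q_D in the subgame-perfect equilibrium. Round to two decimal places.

The follower Delta best-responds to any q_F: π_D = (441 - Q)q_D - 15q_D.
Follower FOC: 426 - q_F - 2q_D = 0, so q_D(q_F) = (426 - q_F)/2.
Forge substitutes q_D(q_F) into its own profit: π_F = q_F(441 - q_F - (426 - q_F)/2) - 15q_F = (228 - (1/2)q_F)q_F - 15q_F.
The leader's first-order condition 213 - q_F = 0 yields q_F = 213.
Then q_D = (426 - 213)/2 = 213/2.

106.50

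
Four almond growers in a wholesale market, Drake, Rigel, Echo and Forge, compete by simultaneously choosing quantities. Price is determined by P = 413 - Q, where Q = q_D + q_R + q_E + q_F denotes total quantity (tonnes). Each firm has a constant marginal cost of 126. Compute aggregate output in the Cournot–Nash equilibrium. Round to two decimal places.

Each firm earns π_i = (413 - Q)q_i - 126q_i.
Setting ∂π_i/∂q_i = 0 with rivals' quantities fixed: 287 - 2q_i - Σ_{j≠i} q_j = 0.
With identical firms every q_j equals q_i, so Σ_{j≠i} q_j = 3q_i and 287 = 5q_i, giving q_i = 287/5.
Total output Q = 287/5 + 287/5 + 287/5 + 287/5 = 1148/5.

229.60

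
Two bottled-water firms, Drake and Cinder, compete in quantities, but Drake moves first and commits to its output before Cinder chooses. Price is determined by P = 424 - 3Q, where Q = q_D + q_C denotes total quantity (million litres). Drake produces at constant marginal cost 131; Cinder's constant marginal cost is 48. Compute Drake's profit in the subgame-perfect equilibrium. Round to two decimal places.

1837.50

The follower Cinder best-responds to any q_D: π_C = (424 - 3Q)q_C - 48q_C.
Follower FOC: 376 - 3q_D - 6q_C = 0, so q_C(q_D) = (376 - 3q_D)/6.
Drake substitutes q_C(q_D) into its own profit: π_D = q_D(424 - 3q_D - (376 - 3q_D)/2) - 131q_D = (236 - (3/2)q_D)q_D - 131q_D.
Leader FOC: 105 - 3q_D = 0, so q_D = 35.
Then q_C = (376 - 3·35)/6 = 271/6.
Price P = 424 - 3·(481/6) = 367/2.
Drake's profit: (367/2 - 131)·35 = 1837.5000.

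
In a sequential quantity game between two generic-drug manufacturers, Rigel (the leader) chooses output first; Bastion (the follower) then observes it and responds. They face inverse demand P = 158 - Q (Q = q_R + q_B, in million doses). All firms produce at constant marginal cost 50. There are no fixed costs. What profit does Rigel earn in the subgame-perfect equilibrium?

1458

The follower Bastion best-responds to any q_R: π_B = (158 - Q)q_B - 50q_B.
Follower FOC: 108 - q_R - 2q_B = 0, so q_B(q_R) = (108 - q_R)/2.
Rigel substitutes q_B(q_R) into its own profit: π_R = q_R(158 - q_R - (108 - q_R)/2) - 50q_R = (104 - (1/2)q_R)q_R - 50q_R.
Leader FOC: 54 - q_R = 0, so q_R = 54.
Then q_B = (108 - 54)/2 = 27.
Price P = 158 - 81 = 77.
Rigel's profit: (77 - 50)·54 = 1458.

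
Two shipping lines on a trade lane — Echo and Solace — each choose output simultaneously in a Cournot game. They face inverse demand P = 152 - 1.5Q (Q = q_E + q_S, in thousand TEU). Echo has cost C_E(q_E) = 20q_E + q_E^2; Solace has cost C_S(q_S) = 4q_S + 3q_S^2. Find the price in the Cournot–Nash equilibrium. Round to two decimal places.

Echo's profit: π_E = (152 - 1.5Q)q_E - (20q_E + q_E²). Setting ∂π_E/∂q_E = 0: 132 - 5q_E - (3/2)(q_S) = 0.
Solace's profit: π_S = (152 - 1.5Q)q_S - (4q_S + 3q_S²). Setting ∂π_S/∂q_S = 0: 148 - 9q_S - (3/2)(q_E) = 0.
So q_E = (132 - (3/2)q_S)/5 and q_S = (148 - (3/2)q_E)/9.
Substituting one into the other gives q_E = 1288/57 and q_S = 12.6784.
Total output Q = 35.2749, so price P = 152 - (3/2)·35.2749 = 99.0877.

99.09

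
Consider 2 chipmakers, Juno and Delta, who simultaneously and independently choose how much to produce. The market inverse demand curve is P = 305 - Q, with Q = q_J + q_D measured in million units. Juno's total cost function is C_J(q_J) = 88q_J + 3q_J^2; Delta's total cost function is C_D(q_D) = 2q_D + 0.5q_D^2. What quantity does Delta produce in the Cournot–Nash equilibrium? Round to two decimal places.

Juno's profit: π_J = (305 - Q)q_J - (88q_J + 3q_J²). Setting ∂π_J/∂q_J = 0: 217 - 8q_J - (q_D) = 0.
Delta's first-order condition: 303 - 3q_D - (q_J) = 0.
So q_J = (217 - q_D)/8 and q_D = (303 - q_J)/3.
Substituting one into the other gives q_J = 348/23 and q_D = 95.9565.

95.96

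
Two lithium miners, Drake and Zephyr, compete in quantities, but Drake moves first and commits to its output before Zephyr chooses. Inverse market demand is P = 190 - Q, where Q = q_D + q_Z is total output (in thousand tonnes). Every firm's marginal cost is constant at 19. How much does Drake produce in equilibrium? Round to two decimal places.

85.50

Solve by backward induction. Given q_D, the follower Zephyr maximises π_Z = (190 - q_D - q_Z)q_Z - 19q_Z.
Follower FOC: 171 - q_D - 2q_Z = 0, so q_Z(q_D) = (171 - q_D)/2.
The leader anticipates this reaction. Substituting into P = 190 - Q gives P = 209/2 - (1/2)q_D, so π_D = (209/2 - (1/2)q_D)q_D - 19q_D.
Maximising: ∂π_D/∂q_D = 171/2 - q_D = 0, giving q_D = 171/2.
Then q_Z = (171 - 171/2)/2 = 171/4.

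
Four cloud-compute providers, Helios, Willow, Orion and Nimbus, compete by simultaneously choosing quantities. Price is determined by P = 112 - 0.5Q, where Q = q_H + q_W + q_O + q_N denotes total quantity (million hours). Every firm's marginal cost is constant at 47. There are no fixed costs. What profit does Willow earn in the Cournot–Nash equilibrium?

A representative firm's profit is π_i = q_i(112 - 0.5Q) - 47q_i.
Setting ∂π_i/∂q_i = 0 with rivals' quantities fixed: 65 - q_i - (1/2)·Σ_{j≠i} q_j = 0.
With identical firms every q_j equals q_i, so Σ_{j≠i} q_j = 3q_i and 65 = (5/2)q_i, giving q_i = 26.
Price P = 112 - (1/2)·104 = 60.
Willow's profit: (60 - 47)·26 = 338.

338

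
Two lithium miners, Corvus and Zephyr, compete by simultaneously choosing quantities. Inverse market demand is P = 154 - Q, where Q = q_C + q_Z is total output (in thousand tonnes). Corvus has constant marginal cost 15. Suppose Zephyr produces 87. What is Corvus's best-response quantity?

26

With the rival's output fixed at 87, Corvus's profit is π_C = (154 - 87 - q_C)q_C - (15q_C) = (67 - q_C)q_C - (15q_C).
∂π_C/∂q_C = 52 - 2q_C = 0, so q_C = 26.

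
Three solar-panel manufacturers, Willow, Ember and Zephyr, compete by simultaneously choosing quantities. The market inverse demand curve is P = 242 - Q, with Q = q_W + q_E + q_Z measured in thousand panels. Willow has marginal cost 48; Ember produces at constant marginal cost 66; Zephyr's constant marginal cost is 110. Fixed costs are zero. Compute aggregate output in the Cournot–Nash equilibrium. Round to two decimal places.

Willow's profit: π_W = (242 - Q)q_W - (48q_W). Setting ∂π_W/∂q_W = 0: 194 - 2q_W - (q_E + q_Z) = 0.
Ember's profit: π_E = (242 - Q)q_E - (66q_E). Setting ∂π_E/∂q_E = 0: 176 - 2q_E - (q_W + q_Z) = 0.
Zephyr's first-order condition: 132 - 2q_Z - (q_W + q_E) = 0.
Summing all 3 equations gives 502 − 4Q = 0, hence Q = 251/2.
Back-substituting: q_W = (194 − 251/2) = 137/2, q_E = (176 − 251/2) = 101/2, q_Z = (132 − 251/2) = 13/2.
Total output Q = 137/2 + 101/2 + 13/2 = 251/2.

125.50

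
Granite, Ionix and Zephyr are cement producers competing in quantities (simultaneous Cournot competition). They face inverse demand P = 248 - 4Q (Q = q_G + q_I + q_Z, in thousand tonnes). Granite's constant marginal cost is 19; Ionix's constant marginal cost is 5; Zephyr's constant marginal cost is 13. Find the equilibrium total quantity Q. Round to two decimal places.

44.19

Granite's profit: π_G = (248 - 4Q)q_G - (19q_G). Setting ∂π_G/∂q_G = 0: 229 - 8q_G - 4(q_I + q_Z) = 0.
Ionix's first-order condition: 243 - 8q_I - 4(q_G + q_Z) = 0.
Zephyr's profit: π_Z = (248 - 4Q)q_Z - (13q_Z). Setting ∂π_Z/∂q_Z = 0: 235 - 8q_Z - 4(q_G + q_I) = 0.
Adding the 3 conditions: 707 − 8Q − 8Q = 0, i.e. Q = 707/16.
Back-substituting: q_G = (229 − 707/4)/4 = 209/16, q_I = (243 − 707/4)/4 = 265/16, q_Z = (235 − 707/4)/4 = 233/16.
Total output Q = 209/16 + 265/16 + 233/16 = 707/16.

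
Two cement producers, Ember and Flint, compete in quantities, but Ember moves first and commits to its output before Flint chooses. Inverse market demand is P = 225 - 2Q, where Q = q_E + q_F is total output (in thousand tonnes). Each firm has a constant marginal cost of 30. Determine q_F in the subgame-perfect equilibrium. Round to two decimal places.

The follower Flint best-responds to any q_E: π_F = (225 - 2Q)q_F - 30q_F.
Setting the follower's marginal profit to zero, 195 - 2q_E - 4q_F = 0, i.e. q_F = (195 - 2q_E)/4.
The leader anticipates this reaction. Substituting into P = 225 - 2Q gives P = 255/2 - q_E, so π_E = (255/2 - q_E)q_E - 30q_E.
Leader FOC: 195/2 - 2q_E = 0, so q_E = 195/4.
Then q_F = (195 - 2·(195/4))/4 = 195/8.

24.38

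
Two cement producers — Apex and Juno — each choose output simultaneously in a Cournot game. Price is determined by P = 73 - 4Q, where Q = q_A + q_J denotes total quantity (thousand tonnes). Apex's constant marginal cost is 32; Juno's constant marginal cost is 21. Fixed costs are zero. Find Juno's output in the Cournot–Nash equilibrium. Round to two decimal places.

5.25

Apex's profit: π_A = (73 - 4Q)q_A - (32q_A). Setting ∂π_A/∂q_A = 0: 41 - 8q_A - 4(q_J) = 0.
Juno's first-order condition: 52 - 8q_J - 4(q_A) = 0.
Rearranging gives the reaction functions q_A = (41 - 4q_J)/8 and q_J = (52 - 4q_A)/8.
Solving the pair: q_A = 5/2, q_J = 21/4.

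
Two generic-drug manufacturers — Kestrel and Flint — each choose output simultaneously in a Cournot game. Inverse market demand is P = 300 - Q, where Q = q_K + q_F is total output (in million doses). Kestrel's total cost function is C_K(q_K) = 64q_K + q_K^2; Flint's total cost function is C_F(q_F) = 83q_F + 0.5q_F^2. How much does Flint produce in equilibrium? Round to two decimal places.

Kestrel's profit: π_K = (300 - Q)q_K - (64q_K + q_K²). Setting ∂π_K/∂q_K = 0: 236 - 4q_K - (q_F) = 0.
Flint's profit: π_F = (300 - Q)q_F - (83q_F + (1/2)q_F²). Setting ∂π_F/∂q_F = 0: 217 - 3q_F - (q_K) = 0.
Best responses: q_K = (236 - q_F)/4, q_F = (217 - q_K)/3.
Substituting one into the other gives q_K = 491/11 and q_F = 632/11.

57.45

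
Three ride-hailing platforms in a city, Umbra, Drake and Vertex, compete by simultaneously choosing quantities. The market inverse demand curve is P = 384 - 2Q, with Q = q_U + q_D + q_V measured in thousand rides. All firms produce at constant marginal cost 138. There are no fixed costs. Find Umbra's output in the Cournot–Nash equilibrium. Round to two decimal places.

30.75

A representative firm's profit is π_i = q_i(384 - 2Q) - 138q_i.
First-order condition (treating rivals' output as given): 246 - 4q_i - 2·Σ_{j≠i} q_j = 0.
With identical firms every q_j equals q_i, so Σ_{j≠i} q_j = 2q_i and 246 = 8q_i, giving q_i = 123/4.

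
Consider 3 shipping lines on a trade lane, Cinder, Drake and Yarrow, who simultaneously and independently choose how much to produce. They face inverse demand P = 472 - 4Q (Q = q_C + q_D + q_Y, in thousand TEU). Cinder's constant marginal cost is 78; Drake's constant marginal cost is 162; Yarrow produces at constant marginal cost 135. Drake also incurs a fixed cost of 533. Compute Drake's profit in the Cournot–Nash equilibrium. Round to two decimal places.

85.77

Cinder's profit: π_C = (472 - 4Q)q_C - (78q_C). Setting ∂π_C/∂q_C = 0: 394 - 8q_C - 4(q_D + q_Y) = 0.
Drake's first-order condition: 310 - 8q_D - 4(q_C + q_Y) = 0.
Yarrow's first-order condition: 337 - 8q_Y - 4(q_C + q_D) = 0.
Adding the 3 first-order conditions: 1041 − 16Q = 0, so Q = 1041/16.
Back-substituting: q_C = (394 − 1041/4)/4 = 535/16, q_D = (310 − 1041/4)/4 = 199/16, q_Y = (337 − 1041/4)/4 = 307/16.
Price P = 472 - 4·(1041/16) = 847/4.
Drake's profit: (847/4 - 162)·(199/16) - 533 = 85.7656.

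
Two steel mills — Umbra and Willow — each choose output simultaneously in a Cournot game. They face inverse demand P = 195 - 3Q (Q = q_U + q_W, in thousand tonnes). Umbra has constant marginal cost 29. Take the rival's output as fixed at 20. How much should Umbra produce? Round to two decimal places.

17.67

With the rival's output fixed at 20, Umbra's profit is π_U = (195 - 3·20 - 3q_U)q_U - (29q_U) = (135 - 3q_U)q_U - (29q_U).
∂π_U/∂q_U = 106 - 6q_U = 0, so q_U = 53/3.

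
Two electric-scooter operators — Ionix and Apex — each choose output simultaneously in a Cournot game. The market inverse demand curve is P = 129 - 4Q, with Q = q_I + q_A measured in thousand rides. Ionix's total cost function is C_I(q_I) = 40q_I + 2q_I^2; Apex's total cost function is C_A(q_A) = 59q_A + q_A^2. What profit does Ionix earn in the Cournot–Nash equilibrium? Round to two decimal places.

206.42

Ionix's profit: π_I = (129 - 4Q)q_I - (40q_I + 2q_I²). Setting ∂π_I/∂q_I = 0: 89 - 12q_I - 4(q_A) = 0.
Apex's first-order condition: 70 - 10q_A - 4(q_I) = 0.
Best responses: q_I = (89 - 4q_A)/12, q_A = (70 - 4q_I)/10.
Solving the pair: q_I = 305/52, q_A = 121/26.
Price P = 129 - 4·(547/52) = 1130/13.
Ionix's profit: (1130/13)·(305/52) - 40·(305/52) - 2(305/52)² = 206.4164.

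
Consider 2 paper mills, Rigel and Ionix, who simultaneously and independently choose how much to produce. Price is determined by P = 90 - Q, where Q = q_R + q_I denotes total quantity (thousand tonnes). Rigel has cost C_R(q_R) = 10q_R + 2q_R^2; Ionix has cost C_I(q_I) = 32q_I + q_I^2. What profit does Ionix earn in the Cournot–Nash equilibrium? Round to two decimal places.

Rigel's profit: π_R = (90 - Q)q_R - (10q_R + 2q_R²). Setting ∂π_R/∂q_R = 0: 80 - 6q_R - (q_I) = 0.
Ionix's first-order condition: 58 - 4q_I - (q_R) = 0.
So q_R = (80 - q_I)/6 and q_I = (58 - q_R)/4.
Substituting one into the other gives q_R = 262/23 and q_I = 268/23.
Price P = 90 - 530/23 = 1540/23.
Ionix's profit: (1540/23)·(268/23) - 32·(268/23) - (268/23)² = 271.5463.

271.55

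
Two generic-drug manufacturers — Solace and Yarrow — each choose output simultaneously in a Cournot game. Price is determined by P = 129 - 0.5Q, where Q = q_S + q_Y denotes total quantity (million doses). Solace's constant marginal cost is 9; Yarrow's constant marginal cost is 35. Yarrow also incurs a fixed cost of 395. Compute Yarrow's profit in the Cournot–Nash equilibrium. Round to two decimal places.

632.56

Solace's profit: π_S = (129 - 0.5Q)q_S - (9q_S). Setting ∂π_S/∂q_S = 0: 120 - q_S - (1/2)(q_Y) = 0.
Yarrow's first-order condition: 94 - q_Y - (1/2)(q_S) = 0.
So q_S = (120 - (1/2)q_Y) and q_Y = (94 - (1/2)q_S).
Substituting one into the other gives q_S = 292/3 and q_Y = 136/3.
Price P = 129 - (1/2)·(428/3) = 173/3.
Yarrow's profit: (173/3 - 35)·(136/3) - 395 = 632.5556.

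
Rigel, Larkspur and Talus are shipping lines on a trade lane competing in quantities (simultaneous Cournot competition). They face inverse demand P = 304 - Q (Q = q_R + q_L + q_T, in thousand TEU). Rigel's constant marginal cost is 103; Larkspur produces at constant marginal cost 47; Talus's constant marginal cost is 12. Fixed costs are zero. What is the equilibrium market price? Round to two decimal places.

Rigel's profit: π_R = (304 - Q)q_R - (103q_R). Setting ∂π_R/∂q_R = 0: 201 - 2q_R - (q_L + q_T) = 0.
Larkspur's profit: π_L = (304 - Q)q_L - (47q_L). Setting ∂π_L/∂q_L = 0: 257 - 2q_L - (q_R + q_T) = 0.
Talus's first-order condition: 292 - 2q_T - (q_R + q_L) = 0.
Summing all 3 equations gives 750 − 4Q = 0, hence Q = 375/2.
Back-substituting: q_R = (201 − 375/2) = 27/2, q_L = (257 − 375/2) = 139/2, q_T = (292 − 375/2) = 209/2.
Total output Q = 375/2, so price P = 304 - 375/2 = 233/2.

116.50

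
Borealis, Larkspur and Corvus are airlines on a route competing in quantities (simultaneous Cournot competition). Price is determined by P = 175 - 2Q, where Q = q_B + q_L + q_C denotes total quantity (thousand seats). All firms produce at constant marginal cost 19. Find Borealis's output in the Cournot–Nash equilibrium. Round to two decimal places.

19.50

A representative firm's profit is π_i = q_i(175 - 2Q) - 19q_i.
Setting ∂π_i/∂q_i = 0 with rivals' quantities fixed: 156 - 4q_i - 2·Σ_{j≠i} q_j = 0.
By symmetry each firm produces the same amount; substituting Σ_{j≠i} q_j = 2q_i yields q_i = 156/8 = 39/2.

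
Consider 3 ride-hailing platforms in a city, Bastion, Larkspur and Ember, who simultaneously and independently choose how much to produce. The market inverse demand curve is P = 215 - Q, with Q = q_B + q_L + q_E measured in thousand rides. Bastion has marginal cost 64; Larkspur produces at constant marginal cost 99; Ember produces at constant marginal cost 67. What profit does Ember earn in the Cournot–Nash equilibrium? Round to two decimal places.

1958.06

Bastion's profit: π_B = (215 - Q)q_B - (64q_B). Setting ∂π_B/∂q_B = 0: 151 - 2q_B - (q_L + q_E) = 0.
Larkspur's first-order condition: 116 - 2q_L - (q_B + q_E) = 0.
Ember's profit: π_E = (215 - Q)q_E - (67q_E). Setting ∂π_E/∂q_E = 0: 148 - 2q_E - (q_B + q_L) = 0.
Adding the 3 first-order conditions: 415 − 4Q = 0, so Q = 415/4.
Back-substituting: q_B = (151 − 415/4) = 189/4, q_L = (116 − 415/4) = 49/4, q_E = (148 − 415/4) = 177/4.
Price P = 215 - 415/4 = 445/4.
Ember's profit: (445/4 - 67)·(177/4) = 1958.0625.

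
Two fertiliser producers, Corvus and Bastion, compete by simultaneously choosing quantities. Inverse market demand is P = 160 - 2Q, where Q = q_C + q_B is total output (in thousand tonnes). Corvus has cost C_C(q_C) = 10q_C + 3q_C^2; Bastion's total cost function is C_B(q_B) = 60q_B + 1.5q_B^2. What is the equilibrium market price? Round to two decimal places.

Corvus's profit: π_C = (160 - 2Q)q_C - (10q_C + 3q_C²). Setting ∂π_C/∂q_C = 0: 150 - 10q_C - 2(q_B) = 0.
Bastion's profit: π_B = (160 - 2Q)q_B - (60q_B + (3/2)q_B²). Setting ∂π_B/∂q_B = 0: 100 - 7q_B - 2(q_C) = 0.
Best responses: q_C = (150 - 2q_B)/10, q_B = (100 - 2q_C)/7.
Solving the pair: q_C = 425/33, q_B = 350/33.
Total output Q = 775/33, so price P = 160 - 2·(775/33) = 113.0303.

113.03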